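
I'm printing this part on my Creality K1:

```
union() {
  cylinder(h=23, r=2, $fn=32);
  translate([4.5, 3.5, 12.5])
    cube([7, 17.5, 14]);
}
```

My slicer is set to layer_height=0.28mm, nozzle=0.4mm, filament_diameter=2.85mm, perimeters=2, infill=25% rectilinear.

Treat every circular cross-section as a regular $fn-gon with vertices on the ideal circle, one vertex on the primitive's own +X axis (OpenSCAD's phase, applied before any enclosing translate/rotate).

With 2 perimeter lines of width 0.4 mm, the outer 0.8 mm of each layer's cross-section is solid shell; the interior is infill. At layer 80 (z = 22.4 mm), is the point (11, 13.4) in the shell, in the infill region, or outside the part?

shell

At z = 22.4 mm: the r=2 cylinder gives a regular 32-gon of circumradius 2 (constant along its height); the cube at (4.5, 3.5) is present — its section is the full 7×17.5 rectangle; Combining (union): the 2 present regions are separate (no shared area or edge), so areas and boundary lengths simply add and each stays a separate island — 2 connected regions. Overall, the cross-section has 2 separate islands. The nearest boundary edge runs (11.50, 21.00)→(11.50, 3.50); distance from the point to it = 0.50 mm. (Shell/infill is judged within the island containing the point — the largest one.) The point is inside the cross-section, 0.50 mm from the nearest boundary — within the 0.8 mm shell band (2 × 0.4).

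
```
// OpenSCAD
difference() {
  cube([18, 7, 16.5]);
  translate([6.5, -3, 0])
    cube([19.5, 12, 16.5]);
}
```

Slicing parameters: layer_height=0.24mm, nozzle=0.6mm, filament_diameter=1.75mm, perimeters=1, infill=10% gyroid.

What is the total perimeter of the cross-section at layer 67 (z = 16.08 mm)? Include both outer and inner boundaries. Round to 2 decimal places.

27.00 mm

At z = 16.08 mm: the cube (footprint 18×7) is included at this height (perimeter 50.00 mm); the cube at (6.5, -3) (footprint 19.5×12) is included at this height (perimeter 63.00 mm); After the difference (first − rest): starting from the 18×7 cube, the 19.5×12 cube at (6.5, -3) partially overlaps it — only the 80.50 mm² overlap (of its 234.00 mm²) is removed, clipping the outline — boundary = 27.00 mm. Overall, the cross-section is a single solid region. Total boundary length (outer) = 27.00 mm.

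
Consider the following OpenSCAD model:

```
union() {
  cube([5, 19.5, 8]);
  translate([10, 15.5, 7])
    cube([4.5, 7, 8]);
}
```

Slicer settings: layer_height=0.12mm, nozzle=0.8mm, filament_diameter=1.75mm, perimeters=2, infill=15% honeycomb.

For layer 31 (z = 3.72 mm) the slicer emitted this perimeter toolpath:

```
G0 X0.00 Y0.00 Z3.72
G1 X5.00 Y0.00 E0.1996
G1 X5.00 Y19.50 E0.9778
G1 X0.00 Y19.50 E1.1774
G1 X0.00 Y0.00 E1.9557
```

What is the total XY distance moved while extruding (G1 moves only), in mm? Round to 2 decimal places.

49.00 mm

Sum the Euclidean lengths of each G1 segment: total = 49.00 mm.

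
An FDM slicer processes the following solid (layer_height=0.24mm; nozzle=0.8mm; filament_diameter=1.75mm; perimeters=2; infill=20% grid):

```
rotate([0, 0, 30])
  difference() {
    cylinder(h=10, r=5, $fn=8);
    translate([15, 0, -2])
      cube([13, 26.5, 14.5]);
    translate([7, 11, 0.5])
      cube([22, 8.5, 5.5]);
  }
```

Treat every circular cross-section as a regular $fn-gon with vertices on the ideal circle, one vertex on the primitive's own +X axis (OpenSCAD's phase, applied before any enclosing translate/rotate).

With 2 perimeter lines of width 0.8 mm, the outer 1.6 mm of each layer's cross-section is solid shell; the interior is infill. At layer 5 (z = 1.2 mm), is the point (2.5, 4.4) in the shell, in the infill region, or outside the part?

At z = 1.2 mm: the r=5 cylinder gives a regular 8-gon of circumradius 5 (constant along its height); the cube at (15, 0) (footprint 13×26.5) is included at this height; the 22×8.5 cube at (7, 11) contributes its full rectangle; Taking the first minus the rest: starting from the r=5 cylinder, the 13×26.5 cube at (15, 0) misses the remaining region (no effect); the 22×8.5 cube at (7, 11) misses the remaining region (no effect) — 1 connected region; (whole slice rotated 30° about Z — lengths, areas and connectivity unchanged). Overall, the cross-section is a single solid region. Undo the 30° rotation: the query point maps to (4.365, 2.561) in the un-rotated model frame. The nearest boundary edge runs (3.54, 3.54)→(5.00, 0.00); distance from the point to it = 0.39 mm. The point is not inside any of the regions above, so it lies outside the cross-section (0.39 mm from the nearest boundary).

outside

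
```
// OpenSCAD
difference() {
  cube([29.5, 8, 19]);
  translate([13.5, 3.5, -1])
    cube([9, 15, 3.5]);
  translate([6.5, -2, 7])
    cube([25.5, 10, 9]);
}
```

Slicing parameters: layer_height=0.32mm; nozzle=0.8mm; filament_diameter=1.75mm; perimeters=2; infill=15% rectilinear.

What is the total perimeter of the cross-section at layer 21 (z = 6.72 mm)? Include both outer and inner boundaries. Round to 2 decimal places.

75.00 mm

At z = 6.72 mm: the cube (footprint 29.5×8) is included at this height (perimeter 75.00 mm); the cube at (13.5, 3.5) is not intersected at this z (z outside [-1, 2.5]); the cube at (6.5, -2) is absent (z outside [7, 16]); Subtracting the remaining from the first: none of the subtracted shapes is present at this height, so the 29.5×8 cube is unchanged — boundary = 75.00 mm. Overall, the cross-section is a single solid region. Total boundary length (outer) = 75.00 mm.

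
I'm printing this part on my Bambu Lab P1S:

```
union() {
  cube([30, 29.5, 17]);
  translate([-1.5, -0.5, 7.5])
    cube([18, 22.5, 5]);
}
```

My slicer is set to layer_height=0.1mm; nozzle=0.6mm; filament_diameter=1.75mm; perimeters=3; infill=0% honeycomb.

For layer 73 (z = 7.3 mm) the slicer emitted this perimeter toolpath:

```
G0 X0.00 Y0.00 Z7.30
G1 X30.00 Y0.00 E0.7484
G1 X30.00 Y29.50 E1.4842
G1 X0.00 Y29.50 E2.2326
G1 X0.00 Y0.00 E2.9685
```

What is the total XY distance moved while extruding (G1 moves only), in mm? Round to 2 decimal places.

119.00 mm

Sum the Euclidean lengths of each G1 segment: total = 119.00 mm.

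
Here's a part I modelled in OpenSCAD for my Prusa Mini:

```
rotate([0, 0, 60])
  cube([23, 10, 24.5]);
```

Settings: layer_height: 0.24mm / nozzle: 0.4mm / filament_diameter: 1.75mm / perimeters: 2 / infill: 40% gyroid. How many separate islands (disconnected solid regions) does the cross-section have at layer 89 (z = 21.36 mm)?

1

At z = 21.36 mm: the cube is present — its section is the full 23×10 rectangle; (whole slice rotated 60° about Z — lengths, areas and connectivity unchanged). Overall, the cross-section is a single solid region. Island count = 1.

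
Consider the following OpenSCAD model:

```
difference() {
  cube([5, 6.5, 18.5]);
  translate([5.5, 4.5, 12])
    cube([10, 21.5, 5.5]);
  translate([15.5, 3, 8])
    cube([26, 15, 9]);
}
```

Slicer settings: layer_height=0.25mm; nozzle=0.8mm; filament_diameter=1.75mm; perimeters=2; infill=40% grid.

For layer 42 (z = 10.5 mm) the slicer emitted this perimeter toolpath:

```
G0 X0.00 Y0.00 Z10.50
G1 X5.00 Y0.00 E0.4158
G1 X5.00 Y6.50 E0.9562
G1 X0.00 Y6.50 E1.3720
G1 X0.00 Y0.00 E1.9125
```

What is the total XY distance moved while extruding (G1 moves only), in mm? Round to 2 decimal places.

23.00 mm

Sum the Euclidean lengths of each G1 segment: total = 23.00 mm.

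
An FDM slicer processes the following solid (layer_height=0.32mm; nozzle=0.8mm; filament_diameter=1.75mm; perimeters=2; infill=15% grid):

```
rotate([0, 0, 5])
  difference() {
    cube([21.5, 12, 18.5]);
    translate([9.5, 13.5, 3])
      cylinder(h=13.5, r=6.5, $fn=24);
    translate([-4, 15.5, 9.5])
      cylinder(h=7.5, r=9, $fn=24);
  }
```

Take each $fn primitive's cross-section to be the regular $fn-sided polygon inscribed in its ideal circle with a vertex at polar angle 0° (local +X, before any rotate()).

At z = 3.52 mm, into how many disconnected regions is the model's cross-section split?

At z = 3.52 mm: the 21.5×12 cube contributes its full rectangle; the cylinder at (9.5, 13.5): section is a regular 24-gon, circumradius r=6.5; the cylinder at (-4, 15.5) is not intersected at this z (z outside [9.5, 17]); Subtracting the remaining from the first: starting from the 21.5×12 cube, the r=6.5 cylinder at (9.5, 13.5) partially overlaps it — only the 46.41 mm² overlap (of its 131.22 mm²) is removed, clipping the outline — 1 connected region; (whole slice rotated 5° about Z — lengths, areas and connectivity unchanged). The result has 1 disconnected region.

1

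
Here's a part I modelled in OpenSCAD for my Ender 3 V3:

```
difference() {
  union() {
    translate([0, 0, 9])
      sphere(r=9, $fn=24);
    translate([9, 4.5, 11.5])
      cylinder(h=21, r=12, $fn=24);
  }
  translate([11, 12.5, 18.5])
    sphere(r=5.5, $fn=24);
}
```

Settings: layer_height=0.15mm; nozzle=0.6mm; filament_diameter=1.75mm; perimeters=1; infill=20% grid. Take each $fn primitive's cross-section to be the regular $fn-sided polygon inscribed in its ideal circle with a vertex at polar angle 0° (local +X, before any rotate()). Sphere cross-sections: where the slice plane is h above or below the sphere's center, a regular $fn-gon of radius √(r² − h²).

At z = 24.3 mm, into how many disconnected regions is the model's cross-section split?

1

At z = 24.3 mm: the sphere does not reach this height (|z−center|=15.300 > r=9); the cylinder at (9, 4.5): section is a regular 24-gon, circumradius r=12; Taking the union: only the r=12 cylinder at (9, 4.5) is present, so the union is just that shape — 1 connected region; the sphere at (11, 12.5) is absent (|z−center|=5.800 > r=5.5); Taking the first minus the rest: none of the subtracted shapes is present at this height, so that combined region is unchanged — 1 connected region. The result has 1 disconnected region.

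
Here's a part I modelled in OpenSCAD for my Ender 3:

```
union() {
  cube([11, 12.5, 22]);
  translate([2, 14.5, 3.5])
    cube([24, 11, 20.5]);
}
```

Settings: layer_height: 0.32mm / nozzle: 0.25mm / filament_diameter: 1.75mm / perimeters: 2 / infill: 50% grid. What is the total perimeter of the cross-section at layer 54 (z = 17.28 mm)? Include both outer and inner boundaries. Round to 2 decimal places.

At z = 17.28 mm: the 11×12.5 cube contributes its full rectangle (perimeter 47.00 mm); the 24×11 cube at (2, 14.5) contributes its full rectangle (perimeter 70.00 mm); Taking the union: the 2 present regions are separate (no shared area or edge), so areas and boundary lengths simply add and each stays a separate island — boundary = 117.00 mm. Overall, the cross-section has 2 separate islands. Total boundary length (outer) = 117.00 mm.

117.00 mm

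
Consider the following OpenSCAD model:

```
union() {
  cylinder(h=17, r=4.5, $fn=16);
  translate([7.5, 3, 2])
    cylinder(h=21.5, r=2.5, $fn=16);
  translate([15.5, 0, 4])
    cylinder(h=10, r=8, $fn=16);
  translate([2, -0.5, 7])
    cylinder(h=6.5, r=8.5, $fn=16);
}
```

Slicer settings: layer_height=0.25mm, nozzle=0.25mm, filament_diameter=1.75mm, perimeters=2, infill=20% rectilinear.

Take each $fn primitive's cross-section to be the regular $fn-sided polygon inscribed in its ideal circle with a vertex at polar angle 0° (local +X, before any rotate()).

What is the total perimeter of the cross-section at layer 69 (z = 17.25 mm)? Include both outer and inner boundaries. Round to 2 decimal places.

15.61 mm

At z = 17.25 mm: the cylinder is absent (z outside [0, 17]); the r=2.5 cylinder at (7.5, 3) contributes a regular 16-gon of circumradius 2.5 (perimeter = 2·16·2.500·sin(180°/16) = 15.61 mm); the cylinder at (15.5, 0) is not intersected at this z (z outside [4, 14]); the cylinder at (2, -0.5) is absent (z outside [7, 13.5]); Taking the union: only the r=2.5 cylinder at (7.5, 3) is present, so the union is just that shape — boundary = 15.61 mm. Overall, the cross-section is a single solid region. Total boundary length (outer) = 15.61 mm.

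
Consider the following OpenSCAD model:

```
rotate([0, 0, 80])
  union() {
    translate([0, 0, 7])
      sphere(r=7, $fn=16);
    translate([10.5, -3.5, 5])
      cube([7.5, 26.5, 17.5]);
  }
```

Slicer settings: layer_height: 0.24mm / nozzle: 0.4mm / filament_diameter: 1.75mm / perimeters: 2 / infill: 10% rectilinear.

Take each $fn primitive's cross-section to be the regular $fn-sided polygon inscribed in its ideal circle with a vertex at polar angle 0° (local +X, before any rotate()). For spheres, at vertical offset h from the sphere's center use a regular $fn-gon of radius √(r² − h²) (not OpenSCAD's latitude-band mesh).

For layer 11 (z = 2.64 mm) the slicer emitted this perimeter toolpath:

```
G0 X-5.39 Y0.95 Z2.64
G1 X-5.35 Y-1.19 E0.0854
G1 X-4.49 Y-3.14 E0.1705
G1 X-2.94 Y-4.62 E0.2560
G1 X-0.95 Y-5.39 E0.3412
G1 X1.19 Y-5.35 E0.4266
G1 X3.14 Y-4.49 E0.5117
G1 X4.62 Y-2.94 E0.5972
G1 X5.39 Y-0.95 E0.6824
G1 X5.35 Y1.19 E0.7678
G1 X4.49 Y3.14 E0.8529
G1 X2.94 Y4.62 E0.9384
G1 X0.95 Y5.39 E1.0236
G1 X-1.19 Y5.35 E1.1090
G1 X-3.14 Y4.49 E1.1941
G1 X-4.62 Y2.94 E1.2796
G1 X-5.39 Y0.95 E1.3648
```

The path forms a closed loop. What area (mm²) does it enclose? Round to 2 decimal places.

Apply the shoelace formula to the sequence of (X, Y) vertices; enclosed area = 91.84 mm².

91.84 mm²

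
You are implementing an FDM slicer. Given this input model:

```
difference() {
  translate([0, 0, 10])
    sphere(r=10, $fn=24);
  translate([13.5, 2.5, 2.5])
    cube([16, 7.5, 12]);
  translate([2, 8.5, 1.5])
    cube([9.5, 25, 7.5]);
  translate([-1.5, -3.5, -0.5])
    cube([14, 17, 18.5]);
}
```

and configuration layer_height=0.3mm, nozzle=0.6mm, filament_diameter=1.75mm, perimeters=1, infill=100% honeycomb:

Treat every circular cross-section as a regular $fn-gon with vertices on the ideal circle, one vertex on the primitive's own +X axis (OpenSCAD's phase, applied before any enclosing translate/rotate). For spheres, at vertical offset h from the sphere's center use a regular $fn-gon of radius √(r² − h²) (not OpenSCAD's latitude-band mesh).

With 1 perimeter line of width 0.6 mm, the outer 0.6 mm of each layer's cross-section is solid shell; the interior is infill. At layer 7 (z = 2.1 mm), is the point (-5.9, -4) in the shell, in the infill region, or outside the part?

outside

At z = 2.1 mm: the sphere: section is a regular 24-gon, circumradius = √(r²−h²) = √(10²−7.9²) = 6.131; the cube at (13.5, 2.5) is absent (z outside [2.5, 14.5]); the cube at (2, 8.5) (footprint 9.5×25) is included at this height; the 14×17 cube at (-1.5, -3.5) contributes its full rectangle; Subtracting the remaining from the first: starting from the r=10 sphere, the 9.5×25 cube at (2, 8.5) misses the remaining region (no effect); the 14×17 cube at (-1.5, -3.5) partially overlaps it — only the 63.59 mm² overlap (of its 238.00 mm²) is removed, clipping the outline — 1 connected region. Overall, the cross-section is a single solid region. The nearest boundary edge runs (-4.34, -4.34)→(-5.31, -3.07); distance from the point to it = 1.04 mm. The point is not inside any of the regions above, so it lies outside the cross-section (1.04 mm from the nearest boundary).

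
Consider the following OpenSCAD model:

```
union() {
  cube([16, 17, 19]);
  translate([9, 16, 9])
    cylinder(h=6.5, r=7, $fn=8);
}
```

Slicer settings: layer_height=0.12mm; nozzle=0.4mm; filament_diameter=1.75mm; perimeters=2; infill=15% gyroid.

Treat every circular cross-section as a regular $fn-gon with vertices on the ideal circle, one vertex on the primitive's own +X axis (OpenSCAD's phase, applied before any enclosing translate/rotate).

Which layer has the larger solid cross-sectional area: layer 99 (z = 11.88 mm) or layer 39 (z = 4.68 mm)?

Layer 99 (z = 11.88): the 16×17 cube contributes its full rectangle (area 272.00 mm²); the cylinder at (9, 16): section is a regular 8-gon, circumradius r=7 (area = (8/2)·7.000²·sin(360°/8) = 138.59 mm²); Combining (union): the regions partially overlap — summed areas 410.59 mm² minus the doubly-counted overlap 82.88 mm² gives 327.71 mm² — area = 327.71 mm². So its area = 327.71 mm². Layer 39 (z = 4.68): the 16×17 cube contributes its full rectangle (area 272.00 mm²); the cylinder at (9, 16) is absent (z outside [9, 15.5]); Combining (union): only the 16×17 cube is present, so the union is just that shape — area = 272.00 mm². So its area = 272.00 mm². Layer 99 is larger (327.71 vs 272.00 mm²).

layer 99 (z = 11.88 mm)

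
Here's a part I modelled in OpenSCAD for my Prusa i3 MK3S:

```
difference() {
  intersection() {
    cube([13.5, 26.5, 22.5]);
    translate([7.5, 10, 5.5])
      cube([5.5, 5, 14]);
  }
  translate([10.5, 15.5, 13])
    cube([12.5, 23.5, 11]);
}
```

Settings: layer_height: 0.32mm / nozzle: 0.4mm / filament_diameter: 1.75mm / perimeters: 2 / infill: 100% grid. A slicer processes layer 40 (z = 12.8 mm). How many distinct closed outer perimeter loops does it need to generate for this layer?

1

At z = 12.8 mm: the 13.5×26.5 cube contributes its full rectangle; the 5.5×5 cube at (7.5, 10) contributes its full rectangle; After intersecting: the 5.5×5 cube at (7.5, 10) lies inside the 13.5×26.5 cube, so the common part is the 5.5×5 cube at (7.5, 10) itself — 1 connected region; the cube at (10.5, 15.5) is not intersected at this z (z outside [13, 24]); After the difference (first − rest): none of the subtracted shapes is present at this height, so the result so far is unchanged — 1 connected region. The result has 1 disconnected region.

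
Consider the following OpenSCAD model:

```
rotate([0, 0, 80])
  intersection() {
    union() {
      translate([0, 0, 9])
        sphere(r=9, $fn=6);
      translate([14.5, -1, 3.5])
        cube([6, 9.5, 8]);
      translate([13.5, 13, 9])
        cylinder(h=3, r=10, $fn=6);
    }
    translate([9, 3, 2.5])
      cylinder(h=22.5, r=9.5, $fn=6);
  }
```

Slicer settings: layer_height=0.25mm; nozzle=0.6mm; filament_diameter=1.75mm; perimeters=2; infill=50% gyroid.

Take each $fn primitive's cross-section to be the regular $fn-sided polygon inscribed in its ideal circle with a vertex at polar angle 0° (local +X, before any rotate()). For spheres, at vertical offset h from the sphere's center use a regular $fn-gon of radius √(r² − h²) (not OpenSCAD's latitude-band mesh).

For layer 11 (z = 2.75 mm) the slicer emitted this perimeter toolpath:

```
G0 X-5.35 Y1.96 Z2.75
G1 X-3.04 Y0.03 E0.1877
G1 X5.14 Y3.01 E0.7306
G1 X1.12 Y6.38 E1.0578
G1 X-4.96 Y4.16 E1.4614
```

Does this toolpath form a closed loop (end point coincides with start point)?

no

Start point (G0): (-5.35, 1.96). End point (last G1): the path does not return to the start — open.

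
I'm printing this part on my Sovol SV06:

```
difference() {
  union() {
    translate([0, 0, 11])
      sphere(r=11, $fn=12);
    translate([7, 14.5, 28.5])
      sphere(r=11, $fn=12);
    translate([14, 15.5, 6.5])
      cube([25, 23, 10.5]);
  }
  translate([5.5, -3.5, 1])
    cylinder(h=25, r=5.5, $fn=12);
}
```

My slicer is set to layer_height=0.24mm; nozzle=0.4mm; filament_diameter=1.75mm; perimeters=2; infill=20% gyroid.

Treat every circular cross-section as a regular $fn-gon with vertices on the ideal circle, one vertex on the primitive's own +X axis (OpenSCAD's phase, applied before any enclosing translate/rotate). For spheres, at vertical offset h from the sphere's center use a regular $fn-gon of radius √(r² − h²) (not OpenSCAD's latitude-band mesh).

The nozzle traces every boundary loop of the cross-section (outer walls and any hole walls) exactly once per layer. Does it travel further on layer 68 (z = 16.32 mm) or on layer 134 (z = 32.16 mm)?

Layer 68 (z = 16.32): the r=11 sphere contributes a regular 12-gon of circumradius √(11²−5.32²) = 9.628 (perimeter = 2·12·9.628·sin(180°/12) = 59.81 mm); the sphere at (7, 14.5) does not reach this height (|z−center|=12.180 > r=11); the cube at (14, 15.5) is present — its section is the full 25×23 rectangle (perimeter 96.00 mm); Taking the union: the 2 present regions are separate (no shared area or edge), so areas and boundary lengths simply add and each stays a separate island — boundary = 155.81 mm; the r=5.5 cylinder at (5.5, -3.5) contributes a regular 12-gon of circumradius 5.5 (perimeter = 2·12·5.500·sin(180°/12) = 34.16 mm); Taking the first minus the rest: starting from the result so far, the r=5.5 cylinder at (5.5, -3.5) partially overlaps it — only the 70.61 mm² overlap (of its 90.75 mm²) is removed, clipping the outline — boundary = 165.22 mm. So its perimeter = 165.22 mm. Layer 134 (z = 32.16): the sphere does not reach this height (|z−center|=21.160 > r=11); the r=11 sphere at (7, 14.5) slices to a regular 12-gon of circumradius 10.373 (√(r²−h²) with h=3.66 from center) (perimeter = 2·12·10.373·sin(180°/12) = 64.44 mm); the cube at (14, 15.5) is not intersected at this z (z outside [6.5, 17]); Combining (union): only the r=11 sphere at (7, 14.5) is present, so the union is just that shape — boundary = 64.44 mm; the cylinder at (5.5, -3.5) does not reach this height (z outside [1, 26]); Taking the first minus the rest: none of the subtracted shapes is present at this height, so the result so far is unchanged — boundary = 64.44 mm. So its perimeter = 64.44 mm. Layer 68 is larger (165.22 vs 64.44 mm).

layer 68 (z = 16.32 mm)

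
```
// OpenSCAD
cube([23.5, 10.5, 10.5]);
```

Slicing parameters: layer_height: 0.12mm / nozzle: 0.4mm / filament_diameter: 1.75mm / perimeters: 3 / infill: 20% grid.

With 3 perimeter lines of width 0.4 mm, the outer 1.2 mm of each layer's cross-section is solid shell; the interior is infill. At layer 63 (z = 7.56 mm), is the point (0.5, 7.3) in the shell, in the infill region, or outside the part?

At z = 7.56 mm: the 23.5×10.5 cube contributes its full rectangle. Overall, the cross-section is a single solid region. The nearest boundary edge runs (0.00, 10.50)→(0.00, 0.00); distance from the point to it = 0.50 mm. The point is inside the cross-section, 0.50 mm from the nearest boundary — within the 1.2 mm shell band (3 × 0.4).

shell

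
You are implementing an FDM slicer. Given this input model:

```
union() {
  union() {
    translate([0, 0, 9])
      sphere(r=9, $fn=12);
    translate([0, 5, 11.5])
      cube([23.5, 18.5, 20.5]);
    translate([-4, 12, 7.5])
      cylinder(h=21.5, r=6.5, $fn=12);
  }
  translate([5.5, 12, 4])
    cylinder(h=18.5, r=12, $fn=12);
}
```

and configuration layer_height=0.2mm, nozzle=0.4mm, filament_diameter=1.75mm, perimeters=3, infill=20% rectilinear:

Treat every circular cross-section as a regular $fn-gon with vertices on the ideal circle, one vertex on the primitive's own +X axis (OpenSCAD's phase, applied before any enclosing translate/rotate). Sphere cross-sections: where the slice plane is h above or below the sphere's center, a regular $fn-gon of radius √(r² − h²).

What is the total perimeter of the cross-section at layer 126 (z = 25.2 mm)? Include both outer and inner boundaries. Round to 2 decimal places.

At z = 25.2 mm: the sphere is absent (|z−center|=16.200 > r=9); the cube at (0, 5) is present — its section is the full 23.5×18.5 rectangle (perimeter 84.00 mm); the r=6.5 cylinder at (-4, 12) gives a regular 12-gon of circumradius 6.5 (constant along its height) (perimeter = 2·12·6.500·sin(180°/12) = 40.38 mm); Combining (union): the regions partially overlap (shared area 16.07 mm²), so the edge portions inside another operand are dropped and the merged outline is re-measured after clipping — boundary = 103.28 mm; the cylinder at (5.5, 12) is absent (z outside [4, 22.5]); Merging all regions: only the result so far is present, so the union is just that shape — boundary = 103.28 mm. Overall, the cross-section is a single solid region. Total boundary length (outer) = 103.28 mm.

103.28 mm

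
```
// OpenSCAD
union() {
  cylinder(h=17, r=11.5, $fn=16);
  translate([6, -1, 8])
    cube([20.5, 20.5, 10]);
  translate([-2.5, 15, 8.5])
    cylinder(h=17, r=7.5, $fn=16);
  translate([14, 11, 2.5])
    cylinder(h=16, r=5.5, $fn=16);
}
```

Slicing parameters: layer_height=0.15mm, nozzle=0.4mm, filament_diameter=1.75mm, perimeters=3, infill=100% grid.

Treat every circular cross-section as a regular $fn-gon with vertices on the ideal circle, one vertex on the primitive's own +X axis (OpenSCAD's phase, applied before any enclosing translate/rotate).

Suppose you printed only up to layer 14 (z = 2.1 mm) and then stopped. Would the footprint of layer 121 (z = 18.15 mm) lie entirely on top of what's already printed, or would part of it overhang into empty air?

Compare the two slices. At z = 2.1: the r=11.5 cylinder gives a regular 16-gon of circumradius 11.5 (constant along its height) (area = (16/2)·11.500²·sin(360°/16) = 404.88 mm²); the cube at (6, -1) is not intersected at this z (z outside [8, 18]); the cylinder at (-2.5, 15) is not intersected at this z (z outside [8.5, 25.5]); the cylinder at (14, 11) does not reach this height (z outside [2.5, 18.5]); Combining (union): only the r=11.5 cylinder is present, so the union is just that shape — area = 404.88 mm². At z = 18.15: the cylinder is absent (z outside [0, 17]); the cube at (6, -1) is absent (z outside [8, 18]); the r=7.5 cylinder at (-2.5, 15) gives a regular 16-gon of circumradius 7.5 (constant along its height) (area = (16/2)·7.500²·sin(360°/16) = 172.21 mm²); the cylinder at (14, 11): section is a regular 16-gon, circumradius r=5.5 (area = (16/2)·5.500²·sin(360°/16) = 92.61 mm²); Combining (union): the 2 present regions are separate (no shared area or edge), so areas and boundary lengths simply add and each stays a separate island — area = 264.82 mm². Checking containment: at z = 18.15 the cross-section extends beyond the z = 2.1 cross-section by about 239.18 mm².

part overhangs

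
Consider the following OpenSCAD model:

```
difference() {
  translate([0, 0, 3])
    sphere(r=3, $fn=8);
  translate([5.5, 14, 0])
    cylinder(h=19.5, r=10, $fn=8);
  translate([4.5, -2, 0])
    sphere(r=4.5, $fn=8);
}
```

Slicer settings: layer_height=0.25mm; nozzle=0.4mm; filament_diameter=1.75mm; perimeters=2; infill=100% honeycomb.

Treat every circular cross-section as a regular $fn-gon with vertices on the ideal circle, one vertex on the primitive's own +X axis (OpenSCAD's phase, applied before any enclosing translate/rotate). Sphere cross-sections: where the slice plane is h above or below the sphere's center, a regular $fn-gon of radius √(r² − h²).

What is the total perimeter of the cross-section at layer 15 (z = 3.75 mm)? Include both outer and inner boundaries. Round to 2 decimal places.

17.82 mm

At z = 3.75 mm: the sphere: section is a regular 8-gon, circumradius = √(r²−h²) = √(3²−0.75²) = 2.905 (perimeter = 2·8·2.905·sin(180°/8) = 17.79 mm); the r=10 cylinder at (5.5, 14) gives a regular 8-gon of circumradius 10 (constant along its height) (perimeter = 2·8·10.000·sin(180°/8) = 61.23 mm); the sphere at (4.5, -2): section is a regular 8-gon, circumradius = √(r²−h²) = √(4.5²−3.75²) = 2.487 (perimeter = 2·8·2.487·sin(180°/8) = 15.23 mm); After the difference (first − rest): starting from the r=3 sphere, the r=10 cylinder at (5.5, 14) misses the remaining region (no effect); the r=4.5 sphere at (4.5, -2) partially overlaps it — only the 0.12 mm² overlap (of its 17.50 mm²) is removed, clipping the outline — boundary = 17.82 mm. Overall, the cross-section is a single solid region. Total boundary length (outer) = 17.82 mm.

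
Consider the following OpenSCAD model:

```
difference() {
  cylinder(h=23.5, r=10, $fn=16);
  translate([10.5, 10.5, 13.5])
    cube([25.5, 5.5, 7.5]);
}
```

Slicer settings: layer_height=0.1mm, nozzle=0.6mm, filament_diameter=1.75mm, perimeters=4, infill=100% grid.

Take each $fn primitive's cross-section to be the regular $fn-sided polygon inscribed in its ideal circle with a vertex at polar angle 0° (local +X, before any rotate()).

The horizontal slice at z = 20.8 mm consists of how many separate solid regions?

At z = 20.8 mm: the r=10 cylinder gives a regular 16-gon of circumradius 10 (constant along its height); the cube at (10.5, 10.5) (footprint 25.5×5.5) is included at this height; Subtracting the remaining from the first: starting from the r=10 cylinder, the 25.5×5.5 cube at (10.5, 10.5) misses the remaining region (no effect) — 1 connected region. The result has 1 disconnected region.

1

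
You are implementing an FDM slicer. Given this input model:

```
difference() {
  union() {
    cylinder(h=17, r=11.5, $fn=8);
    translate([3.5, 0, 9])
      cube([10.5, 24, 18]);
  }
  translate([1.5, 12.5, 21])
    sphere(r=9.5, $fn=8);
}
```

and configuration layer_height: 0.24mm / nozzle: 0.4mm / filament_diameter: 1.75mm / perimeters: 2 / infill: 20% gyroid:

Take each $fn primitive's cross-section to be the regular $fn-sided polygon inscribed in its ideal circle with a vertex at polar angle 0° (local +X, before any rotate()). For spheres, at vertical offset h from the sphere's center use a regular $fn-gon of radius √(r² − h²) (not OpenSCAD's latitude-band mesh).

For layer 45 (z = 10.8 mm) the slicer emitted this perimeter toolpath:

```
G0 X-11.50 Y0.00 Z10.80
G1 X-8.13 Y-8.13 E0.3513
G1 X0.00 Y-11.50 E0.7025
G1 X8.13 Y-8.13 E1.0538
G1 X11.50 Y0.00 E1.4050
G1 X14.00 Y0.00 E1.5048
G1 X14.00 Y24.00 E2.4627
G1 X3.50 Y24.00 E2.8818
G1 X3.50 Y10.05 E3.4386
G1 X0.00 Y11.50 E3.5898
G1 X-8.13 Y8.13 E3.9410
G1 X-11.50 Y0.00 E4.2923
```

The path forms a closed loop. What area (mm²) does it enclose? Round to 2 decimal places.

Apply the shoelace formula to the sequence of (X, Y) vertices; enclosed area = 570.20 mm².

570.20 mm²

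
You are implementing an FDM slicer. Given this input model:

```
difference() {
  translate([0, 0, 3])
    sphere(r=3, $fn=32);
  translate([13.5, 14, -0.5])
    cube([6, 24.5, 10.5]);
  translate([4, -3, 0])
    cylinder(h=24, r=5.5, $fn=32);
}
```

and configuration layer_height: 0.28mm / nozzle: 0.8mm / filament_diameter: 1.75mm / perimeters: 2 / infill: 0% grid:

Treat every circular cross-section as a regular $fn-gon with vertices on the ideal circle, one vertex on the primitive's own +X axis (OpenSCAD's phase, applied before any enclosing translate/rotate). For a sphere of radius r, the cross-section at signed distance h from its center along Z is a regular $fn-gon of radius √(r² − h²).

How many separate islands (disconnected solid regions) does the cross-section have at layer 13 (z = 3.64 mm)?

At z = 3.64 mm: the r=3 sphere contributes a regular 32-gon of circumradius √(3²−0.64²) = 2.931; the 6×24.5 cube at (13.5, 14) contributes its full rectangle; the r=5.5 cylinder at (4, -3) contributes a regular 32-gon of circumradius 5.5; Subtracting the remaining from the first: starting from the r=3 sphere, the 6×24.5 cube at (13.5, 14) misses the remaining region (no effect); the r=5.5 cylinder at (4, -3) partially overlaps it — only the 14.64 mm² overlap (of its 94.42 mm²) is removed, clipping the outline — 1 connected region. Overall, the cross-section is a single solid region. Island count = 1.

1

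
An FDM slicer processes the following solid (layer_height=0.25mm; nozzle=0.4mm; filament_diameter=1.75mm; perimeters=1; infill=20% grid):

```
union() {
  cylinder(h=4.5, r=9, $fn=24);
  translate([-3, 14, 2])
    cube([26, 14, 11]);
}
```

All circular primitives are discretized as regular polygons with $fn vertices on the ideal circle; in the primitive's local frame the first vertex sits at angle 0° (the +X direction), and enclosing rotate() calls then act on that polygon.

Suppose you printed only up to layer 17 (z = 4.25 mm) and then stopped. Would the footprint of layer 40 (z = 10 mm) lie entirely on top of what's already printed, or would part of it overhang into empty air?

Compare the two slices. At z = 4.25: the r=9 cylinder gives a regular 24-gon of circumradius 9 (constant along its height) (area = (24/2)·9.000²·sin(360°/24) = 251.57 mm²); the 26×14 cube at (-3, 14) contributes its full rectangle (area 364.00 mm²); Merging all regions: the 2 present regions are separate (no shared area or edge), so areas and boundary lengths simply add and each stays a separate island — area = 615.57 mm². At z = 10: the cylinder is absent (z outside [0, 4.5]); the cube at (-3, 14) is present — its section is the full 26×14 rectangle (area 364.00 mm²); Merging all regions: only the 26×14 cube at (-3, 14) is present, so the union is just that shape — area = 364.00 mm². Checking containment: the cross-section at z = 10 is a subset of the cross-section at z = 4.25.

entirely on top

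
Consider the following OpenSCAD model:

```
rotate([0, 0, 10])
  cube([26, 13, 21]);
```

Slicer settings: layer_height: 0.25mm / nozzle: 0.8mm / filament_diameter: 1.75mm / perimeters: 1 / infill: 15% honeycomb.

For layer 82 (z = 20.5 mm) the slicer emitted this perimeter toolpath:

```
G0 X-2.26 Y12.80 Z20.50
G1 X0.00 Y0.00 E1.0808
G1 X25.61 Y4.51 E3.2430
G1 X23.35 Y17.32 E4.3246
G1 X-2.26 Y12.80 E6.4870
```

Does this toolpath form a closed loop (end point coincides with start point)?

Start point (G0): (-2.26, 12.80). End point (last G1): the path returns to the start — closed.

yes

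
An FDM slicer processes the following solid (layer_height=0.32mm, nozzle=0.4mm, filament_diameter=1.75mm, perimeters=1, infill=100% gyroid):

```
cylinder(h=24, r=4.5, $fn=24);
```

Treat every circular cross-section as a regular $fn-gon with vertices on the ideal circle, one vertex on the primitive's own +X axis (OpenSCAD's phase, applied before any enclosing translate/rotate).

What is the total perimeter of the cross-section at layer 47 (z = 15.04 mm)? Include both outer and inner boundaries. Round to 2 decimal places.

28.19 mm

At z = 15.04 mm: the r=4.5 cylinder contributes a regular 24-gon of circumradius 4.5 (perimeter = 2·24·4.500·sin(180°/24) = 28.19 mm). Overall, the cross-section is a single solid region. Total boundary length (outer) = 28.19 mm.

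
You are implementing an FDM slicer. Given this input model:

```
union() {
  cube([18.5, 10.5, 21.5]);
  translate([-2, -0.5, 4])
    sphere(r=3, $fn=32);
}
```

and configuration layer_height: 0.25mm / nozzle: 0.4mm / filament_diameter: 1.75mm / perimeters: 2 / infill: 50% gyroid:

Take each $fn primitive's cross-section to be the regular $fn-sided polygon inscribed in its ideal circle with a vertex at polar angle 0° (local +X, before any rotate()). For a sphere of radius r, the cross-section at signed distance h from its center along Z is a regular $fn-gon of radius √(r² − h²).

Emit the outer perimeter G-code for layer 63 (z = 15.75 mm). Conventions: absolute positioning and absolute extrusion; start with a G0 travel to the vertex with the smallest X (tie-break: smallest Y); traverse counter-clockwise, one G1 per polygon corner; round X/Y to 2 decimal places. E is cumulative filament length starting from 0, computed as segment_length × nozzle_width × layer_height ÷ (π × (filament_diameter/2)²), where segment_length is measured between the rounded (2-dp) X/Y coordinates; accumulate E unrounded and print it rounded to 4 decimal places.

At z = 15.75 mm: the cube is present — its section is the full 18.5×10.5 rectangle; the sphere at (-2, -0.5) is absent (|z−center|=11.750 > r=3); Merging all regions: only the 18.5×10.5 cube is present, so the union is just that shape — 1 connected region. The outline is a single polygon with 4 vertices. Extrusion per mm of travel: 0.4 × 0.25 / (π × 0.875²) = 0.041575. Accumulating E over each segment gives final E = 2.4114.

G0 X0.00 Y0.00 Z15.75
G1 X18.50 Y0.00 E0.7691
G1 X18.50 Y10.50 E1.2057
G1 X0.00 Y10.50 E1.9748
G1 X0.00 Y0.00 E2.4114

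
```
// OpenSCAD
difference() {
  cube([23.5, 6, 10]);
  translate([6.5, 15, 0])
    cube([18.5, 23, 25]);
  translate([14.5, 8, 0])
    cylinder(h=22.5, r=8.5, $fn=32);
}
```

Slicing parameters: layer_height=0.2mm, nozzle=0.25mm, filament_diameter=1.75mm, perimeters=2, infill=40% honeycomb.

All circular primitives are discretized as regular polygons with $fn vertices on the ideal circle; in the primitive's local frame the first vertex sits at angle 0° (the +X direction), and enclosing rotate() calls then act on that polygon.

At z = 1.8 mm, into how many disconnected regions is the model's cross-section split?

At z = 1.8 mm: the cube (footprint 23.5×6) is included at this height; the cube at (6.5, 15) is present — its section is the full 18.5×23 rectangle; the cylinder at (14.5, 8): section is a regular 32-gon, circumradius r=8.5; Taking the first minus the rest: starting from the 23.5×6 cube, the 18.5×23 cube at (6.5, 15) misses the remaining region (no effect); the r=8.5 cylinder at (14.5, 8) partially overlaps it — only the 77.42 mm² overlap (of its 225.52 mm²) is removed, clipping the outline — 2 connected regions. The result has 2 disconnected regions.

2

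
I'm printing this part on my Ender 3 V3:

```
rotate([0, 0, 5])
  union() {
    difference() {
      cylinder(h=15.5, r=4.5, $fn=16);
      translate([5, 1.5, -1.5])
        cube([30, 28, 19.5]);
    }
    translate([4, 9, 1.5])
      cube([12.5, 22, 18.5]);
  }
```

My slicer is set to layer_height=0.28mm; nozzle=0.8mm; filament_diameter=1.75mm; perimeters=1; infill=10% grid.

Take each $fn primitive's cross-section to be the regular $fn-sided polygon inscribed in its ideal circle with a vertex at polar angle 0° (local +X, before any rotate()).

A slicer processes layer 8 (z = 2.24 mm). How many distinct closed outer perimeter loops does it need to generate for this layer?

At z = 2.24 mm: the cylinder: section is a regular 16-gon, circumradius r=4.5; the cube at (5, 1.5) (footprint 30×28) is included at this height; After the difference (first − rest): starting from the r=4.5 cylinder, the 30×28 cube at (5, 1.5) misses the remaining region (no effect) — 1 connected region; the 12.5×22 cube at (4, 9) contributes its full rectangle; Combining (union): the 2 present regions are separate (no shared area or edge), so areas and boundary lengths simply add and each stays a separate island — 2 connected regions; (whole slice rotated 5° about Z — lengths, areas and connectivity unchanged). The result has 2 disconnected regions.

2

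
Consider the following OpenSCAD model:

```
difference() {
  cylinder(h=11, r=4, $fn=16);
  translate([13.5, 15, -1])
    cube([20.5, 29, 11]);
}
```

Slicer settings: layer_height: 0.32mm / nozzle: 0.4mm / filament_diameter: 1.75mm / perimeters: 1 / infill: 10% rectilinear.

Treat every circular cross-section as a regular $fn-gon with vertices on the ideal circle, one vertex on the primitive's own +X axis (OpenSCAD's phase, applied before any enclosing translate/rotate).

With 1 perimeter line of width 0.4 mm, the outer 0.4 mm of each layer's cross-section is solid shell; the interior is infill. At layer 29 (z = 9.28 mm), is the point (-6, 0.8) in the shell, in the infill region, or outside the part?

outside

At z = 9.28 mm: the r=4 cylinder contributes a regular 16-gon of circumradius 4; the 20.5×29 cube at (13.5, 15) contributes its full rectangle; Subtracting the remaining from the first: starting from the r=4 cylinder, the 20.5×29 cube at (13.5, 15) misses the remaining region (no effect) — 1 connected region. Overall, the cross-section is a single solid region. The nearest boundary edge runs (-4.00, 0.00)→(-3.70, 1.53); distance from the point to it = 2.12 mm. The point is not inside any of the regions above, so it lies outside the cross-section (2.12 mm from the nearest boundary).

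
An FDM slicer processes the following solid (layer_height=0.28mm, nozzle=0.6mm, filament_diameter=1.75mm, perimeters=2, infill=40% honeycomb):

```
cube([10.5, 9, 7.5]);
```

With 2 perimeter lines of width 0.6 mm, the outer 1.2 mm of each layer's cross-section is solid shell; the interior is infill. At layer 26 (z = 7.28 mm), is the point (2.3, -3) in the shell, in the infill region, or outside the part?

outside

At z = 7.28 mm: the 10.5×9 cube contributes its full rectangle. Overall, the cross-section is a single solid region. The nearest boundary edge runs (0.00, 0.00)→(10.50, 0.00); distance from the point to it = 3.00 mm. The point is not inside any of the regions above, so it lies outside the cross-section (3.00 mm from the nearest boundary).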